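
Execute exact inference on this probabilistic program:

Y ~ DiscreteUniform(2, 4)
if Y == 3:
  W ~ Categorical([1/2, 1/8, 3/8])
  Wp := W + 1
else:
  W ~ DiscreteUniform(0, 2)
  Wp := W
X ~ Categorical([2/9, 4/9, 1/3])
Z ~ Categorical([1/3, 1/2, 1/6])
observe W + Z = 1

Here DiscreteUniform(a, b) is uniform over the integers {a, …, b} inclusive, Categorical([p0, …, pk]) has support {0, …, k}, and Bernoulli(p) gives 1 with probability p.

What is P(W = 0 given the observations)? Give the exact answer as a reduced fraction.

Enumerate traces; 18 have nonzero weight after conditioning:
  (Y=2, W=0, X=0, Z=1) weight 1/81
  (Y=2, W=0, X=1, Z=1) weight 2/81
  (Y=2, W=0, X=2, Z=1) weight 1/54
  (Y=2, W=1, X=0, Z=0) weight 2/243
  (Y=2, W=1, X=1, Z=0) weight 4/243
  (Y=2, W=1, X=2, Z=0) weight 1/81
  (Y=3, W=0, X=0, Z=1) weight 1/54
  (Y=3, W=0, X=1, Z=1) weight 1/27
  … 10 more
Group by W:
  weight(W=0) = 7/36
  weight(W=1) = 19/216
Total weight = 7/36 + 19/216 = 61/216
P(W=0 | obs) = 7/36 / 61/216 = 42/61
P(W=1 | obs) = 19/216 / 61/216 = 19/61

P(W = 0 | obs) = 42/61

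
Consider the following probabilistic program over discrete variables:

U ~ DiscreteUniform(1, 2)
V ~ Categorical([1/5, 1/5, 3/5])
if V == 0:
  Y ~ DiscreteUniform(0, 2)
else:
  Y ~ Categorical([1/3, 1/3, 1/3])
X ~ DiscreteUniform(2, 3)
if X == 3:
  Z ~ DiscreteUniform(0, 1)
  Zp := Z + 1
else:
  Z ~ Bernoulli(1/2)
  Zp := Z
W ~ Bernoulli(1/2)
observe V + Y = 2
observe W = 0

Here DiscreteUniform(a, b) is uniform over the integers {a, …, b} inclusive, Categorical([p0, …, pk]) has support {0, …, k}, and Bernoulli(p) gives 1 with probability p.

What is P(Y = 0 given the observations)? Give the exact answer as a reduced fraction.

Enumerate traces; 24 have nonzero weight after conditioning:
  (U=1, V=0, Y=2, X=2, Z=0, W=0) weight 1/240
  (U=1, V=0, Y=2, X=2, Z=1, W=0) weight 1/240
  (U=1, V=0, Y=2, X=3, Z=0, W=0) weight 1/240
  (U=1, V=0, Y=2, X=3, Z=1, W=0) weight 1/240
  (U=1, V=1, Y=1, X=2, Z=0, W=0) weight 1/240
  (U=1, V=1, Y=1, X=2, Z=1, W=0) weight 1/240
  (U=1, V=1, Y=1, X=3, Z=0, W=0) weight 1/240
  (U=1, V=1, Y=1, X=3, Z=1, W=0) weight 1/240
  (U=1, V=2, Y=0, X=2, Z=0, W=0) weight 1/80
  … 15 more
Group by Y:
  weight(Y=0) = 1/10
  weight(Y=1) = 1/30
  weight(Y=2) = 1/30
Total weight = 1/10 + 1/30 + 1/30 = 1/6
P(Y=0 | obs) = 1/10 / 1/6 = 3/5
P(Y=1 | obs) = 1/30 / 1/6 = 1/5
P(Y=2 | obs) = 1/30 / 1/6 = 1/5

P(Y = 0 | obs) = 3/5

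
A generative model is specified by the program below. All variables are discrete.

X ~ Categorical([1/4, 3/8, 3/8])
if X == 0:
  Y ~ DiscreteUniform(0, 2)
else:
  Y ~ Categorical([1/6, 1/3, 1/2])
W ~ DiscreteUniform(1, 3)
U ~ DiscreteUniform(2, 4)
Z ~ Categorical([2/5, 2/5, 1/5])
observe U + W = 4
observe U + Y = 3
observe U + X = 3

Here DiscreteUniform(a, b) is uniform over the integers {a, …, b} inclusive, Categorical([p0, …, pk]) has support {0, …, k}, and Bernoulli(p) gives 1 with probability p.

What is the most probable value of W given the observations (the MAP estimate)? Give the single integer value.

argmax_v P(W = v | obs) = 2

Enumerate traces; 6 have nonzero weight after conditioning:
  (X=0, Y=0, W=1, U=3, Z=0) weight 1/270
  (X=0, Y=0, W=1, U=3, Z=1) weight 1/270
  (X=0, Y=0, W=1, U=3, Z=2) weight 1/540
  (X=1, Y=1, W=2, U=2, Z=0) weight 1/180
  (X=1, Y=1, W=2, U=2, Z=1) weight 1/180
  (X=1, Y=1, W=2, U=2, Z=2) weight 1/360
Group by W:
  weight(W=1) = 1/108
  weight(W=2) = 1/72
Total weight = 1/108 + 1/72 = 5/216
P(W=1 | obs) = 1/108 / 5/216 = 2/5
P(W=2 | obs) = 1/72 / 5/216 = 3/5
argmax = 2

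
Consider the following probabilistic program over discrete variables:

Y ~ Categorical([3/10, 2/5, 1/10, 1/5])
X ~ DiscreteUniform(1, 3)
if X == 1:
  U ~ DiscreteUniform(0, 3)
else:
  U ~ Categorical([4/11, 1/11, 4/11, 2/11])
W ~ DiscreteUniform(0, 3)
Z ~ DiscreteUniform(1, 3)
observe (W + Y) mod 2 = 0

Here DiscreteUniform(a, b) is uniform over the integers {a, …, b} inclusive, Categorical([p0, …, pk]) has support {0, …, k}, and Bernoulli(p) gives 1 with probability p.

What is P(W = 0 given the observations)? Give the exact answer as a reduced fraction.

Enumerate traces; 288 have nonzero weight after conditioning:
  (Y=0, X=1, U=0, W=0, Z=1) weight 1/480
  (Y=0, X=1, U=0, W=0, Z=2) weight 1/480
  (Y=0, X=1, U=0, W=0, Z=3) weight 1/480
  (Y=0, X=1, U=0, W=2, Z=1) weight 1/480
  (Y=0, X=1, U=0, W=2, Z=2) weight 1/480
  (Y=0, X=1, U=0, W=2, Z=3) weight 1/480
  (Y=0, X=1, U=1, W=0, Z=1) weight 1/480
  (Y=0, X=1, U=1, W=0, Z=2) weight 1/480
  (Y=1, X=1, U=0, W=1, Z=1) weight 1/360
  (Y=1, X=1, U=0, W=3, Z=1) weight 1/360
  … 278 more
Group by W:
  weight(W=0) = 1/10
  weight(W=1) = 3/20
  weight(W=2) = 1/10
  weight(W=3) = 3/20
Total weight = 1/10 + 3/20 + 1/10 + 3/20 = 1/2
P(W=0 | obs) = 1/10 / 1/2 = 1/5
P(W=1 | obs) = 3/20 / 1/2 = 3/10
P(W=2 | obs) = 1/10 / 1/2 = 1/5
P(W=3 | obs) = 3/20 / 1/2 = 3/10

P(W = 0 | obs) = 1/5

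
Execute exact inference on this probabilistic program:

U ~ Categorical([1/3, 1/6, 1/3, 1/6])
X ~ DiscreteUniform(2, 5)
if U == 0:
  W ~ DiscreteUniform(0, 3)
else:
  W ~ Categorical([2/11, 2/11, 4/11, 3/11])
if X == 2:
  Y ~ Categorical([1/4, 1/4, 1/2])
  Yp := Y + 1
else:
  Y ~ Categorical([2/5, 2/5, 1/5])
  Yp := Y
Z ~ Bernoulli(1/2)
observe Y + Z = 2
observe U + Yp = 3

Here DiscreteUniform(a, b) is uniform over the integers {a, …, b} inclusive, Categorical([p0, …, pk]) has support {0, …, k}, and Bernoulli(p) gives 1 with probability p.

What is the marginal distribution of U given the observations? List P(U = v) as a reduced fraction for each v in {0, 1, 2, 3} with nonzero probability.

Enumerate traces; 32 have nonzero weight after conditioning:
  (U=0, X=2, W=0, Y=2, Z=0) weight 1/192
  (U=0, X=2, W=1, Y=2, Z=0) weight 1/192
  (U=0, X=2, W=2, Y=2, Z=0) weight 1/192
  (U=0, X=2, W=3, Y=2, Z=0) weight 1/192
  (U=1, X=2, W=0, Y=1, Z=1) weight 1/1056
  (U=1, X=2, W=1, Y=1, Z=1) weight 1/1056
  (U=1, X=2, W=2, Y=1, Z=1) weight 1/528
  (U=1, X=2, W=3, Y=1, Z=1) weight 1/704
  (U=2, X=3, W=0, Y=1, Z=1) weight 1/330
  … 23 more
Group by U:
  weight(U=0) = 1/48
  weight(U=1) = 17/960
  weight(U=2) = 1/20
Total weight = 1/48 + 17/960 + 1/20 = 17/192
P(U=0 | obs) = 1/48 / 17/192 = 4/17
P(U=1 | obs) = 17/960 / 17/192 = 1/5
P(U=2 | obs) = 1/20 / 17/192 = 48/85

P(U=0) = 4/17, P(U=1) = 1/5, P(U=2) = 48/85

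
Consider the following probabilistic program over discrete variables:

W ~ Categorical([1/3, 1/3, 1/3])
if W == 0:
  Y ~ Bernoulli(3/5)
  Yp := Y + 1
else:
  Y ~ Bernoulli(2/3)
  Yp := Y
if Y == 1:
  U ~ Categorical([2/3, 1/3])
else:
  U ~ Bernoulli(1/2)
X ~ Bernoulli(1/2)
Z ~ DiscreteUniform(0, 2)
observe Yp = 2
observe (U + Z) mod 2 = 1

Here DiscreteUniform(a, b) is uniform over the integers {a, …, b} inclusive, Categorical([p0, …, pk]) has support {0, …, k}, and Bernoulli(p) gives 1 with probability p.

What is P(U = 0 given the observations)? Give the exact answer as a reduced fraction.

P(U = 0 | obs) = 1/2

Enumerate traces; 6 have nonzero weight after conditioning:
  (W=0, Y=1, U=0, X=0, Z=1) weight 1/45
  (W=0, Y=1, U=0, X=1, Z=1) weight 1/45
  (W=0, Y=1, U=1, X=0, Z=0) weight 1/90
  (W=0, Y=1, U=1, X=0, Z=2) weight 1/90
  (W=0, Y=1, U=1, X=1, Z=0) weight 1/90
  (W=0, Y=1, U=1, X=1, Z=2) weight 1/90
Group by U:
  weight(U=0) = 2/45
  weight(U=1) = 2/45
Total weight = 2/45 + 2/45 = 4/45
P(U=0 | obs) = 2/45 / 4/45 = 1/2
P(U=1 | obs) = 2/45 / 4/45 = 1/2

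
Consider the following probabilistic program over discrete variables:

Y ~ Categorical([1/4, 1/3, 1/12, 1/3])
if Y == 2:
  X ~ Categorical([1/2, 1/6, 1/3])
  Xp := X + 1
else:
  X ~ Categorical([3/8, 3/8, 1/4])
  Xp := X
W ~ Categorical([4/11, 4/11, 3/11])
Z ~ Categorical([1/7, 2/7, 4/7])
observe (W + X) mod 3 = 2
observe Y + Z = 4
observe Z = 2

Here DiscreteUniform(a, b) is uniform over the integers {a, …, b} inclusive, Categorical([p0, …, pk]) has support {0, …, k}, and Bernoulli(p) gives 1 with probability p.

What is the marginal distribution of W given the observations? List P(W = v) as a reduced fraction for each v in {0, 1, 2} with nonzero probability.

P(W=0) = 8/21, P(W=1) = 4/21, P(W=2) = 3/7

Enumerate traces; 3 have nonzero weight after conditioning:
  (Y=2, X=0, W=2, Z=2) weight 1/154
  (Y=2, X=1, W=1, Z=2) weight 2/693
  (Y=2, X=2, W=0, Z=2) weight 4/693
Group by W:
  weight(W=0) = 4/693
  weight(W=1) = 2/693
  weight(W=2) = 1/154
Total weight = 4/693 + 2/693 + 1/154 = 1/66
P(W=0 | obs) = 4/693 / 1/66 = 8/21
P(W=1 | obs) = 2/693 / 1/66 = 4/21
P(W=2 | obs) = 1/154 / 1/66 = 3/7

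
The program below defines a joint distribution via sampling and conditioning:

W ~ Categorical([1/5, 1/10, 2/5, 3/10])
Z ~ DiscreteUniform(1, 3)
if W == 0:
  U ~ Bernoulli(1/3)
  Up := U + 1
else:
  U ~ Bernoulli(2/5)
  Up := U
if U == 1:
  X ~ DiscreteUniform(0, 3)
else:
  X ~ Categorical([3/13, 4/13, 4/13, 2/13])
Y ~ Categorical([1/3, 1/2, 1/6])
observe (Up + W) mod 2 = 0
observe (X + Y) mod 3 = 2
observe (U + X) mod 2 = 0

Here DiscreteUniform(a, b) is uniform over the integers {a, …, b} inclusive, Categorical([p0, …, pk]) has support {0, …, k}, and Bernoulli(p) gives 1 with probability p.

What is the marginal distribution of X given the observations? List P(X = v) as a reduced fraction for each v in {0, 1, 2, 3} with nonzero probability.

P(X=0) = 54/419, P(X=1) = 663/1676, P(X=2) = 144/419, P(X=3) = 221/1676

Enumerate traces; 24 have nonzero weight after conditioning:
  (W=0, Z=1, U=1, X=1, Y=1) weight 1/360
  (W=0, Z=1, U=1, X=3, Y=2) weight 1/1080
  (W=0, Z=2, U=1, X=1, Y=1) weight 1/360
  (W=0, Z=2, U=1, X=3, Y=2) weight 1/1080
  (W=0, Z=3, U=1, X=1, Y=1) weight 1/360
  (W=0, Z=3, U=1, X=3, Y=2) weight 1/1080
  (W=1, Z=1, U=1, X=1, Y=1) weight 1/600
  (W=1, Z=1, U=1, X=3, Y=2) weight 1/1800
  (W=2, Z=1, U=0, X=0, Y=2) weight 1/325
  (W=2, Z=1, U=0, X=2, Y=0) weight 8/975
  … 14 more
Group by X:
  weight(X=0) = 3/325
  weight(X=1) = 17/600
  weight(X=2) = 8/325
  weight(X=3) = 17/1800
Total weight = 3/325 + 17/600 + 8/325 + 17/1800 = 419/5850
P(X=0 | obs) = 3/325 / 419/5850 = 54/419
P(X=1 | obs) = 17/600 / 419/5850 = 663/1676
P(X=2 | obs) = 8/325 / 419/5850 = 144/419
P(X=3 | obs) = 17/1800 / 419/5850 = 221/1676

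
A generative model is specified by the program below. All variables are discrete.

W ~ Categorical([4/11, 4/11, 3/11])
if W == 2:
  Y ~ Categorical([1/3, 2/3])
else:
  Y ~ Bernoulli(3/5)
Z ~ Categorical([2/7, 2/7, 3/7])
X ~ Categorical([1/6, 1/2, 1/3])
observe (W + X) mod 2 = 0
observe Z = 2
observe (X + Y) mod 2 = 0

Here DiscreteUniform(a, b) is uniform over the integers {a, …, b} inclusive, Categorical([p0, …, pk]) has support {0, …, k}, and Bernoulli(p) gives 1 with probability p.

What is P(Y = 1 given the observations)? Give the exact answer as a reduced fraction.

Enumerate traces; 5 have nonzero weight after conditioning:
  (W=0, Y=0, Z=2, X=0) weight 4/385
  (W=0, Y=0, Z=2, X=2) weight 8/385
  (W=1, Y=1, Z=2, X=1) weight 18/385
  (W=2, Y=0, Z=2, X=0) weight 1/154
  (W=2, Y=0, Z=2, X=2) weight 1/77
Group by Y:
  weight(Y=0) = 39/770
  weight(Y=1) = 18/385
Total weight = 39/770 + 18/385 = 15/154
P(Y=0 | obs) = 39/770 / 15/154 = 13/25
P(Y=1 | obs) = 18/385 / 15/154 = 12/25

P(Y = 1 | obs) = 12/25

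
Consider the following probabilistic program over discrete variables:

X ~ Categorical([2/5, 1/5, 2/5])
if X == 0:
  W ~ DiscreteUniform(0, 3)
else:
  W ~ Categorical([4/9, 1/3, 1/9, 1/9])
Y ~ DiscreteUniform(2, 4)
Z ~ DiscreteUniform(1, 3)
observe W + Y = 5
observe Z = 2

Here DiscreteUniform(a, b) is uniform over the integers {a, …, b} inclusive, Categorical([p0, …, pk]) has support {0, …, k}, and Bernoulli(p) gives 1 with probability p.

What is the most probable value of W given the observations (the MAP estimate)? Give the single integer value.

Enumerate traces; 9 have nonzero weight after conditioning:
  (X=0, W=1, Y=4, Z=2) weight 1/90
  (X=0, W=2, Y=3, Z=2) weight 1/90
  (X=0, W=3, Y=2, Z=2) weight 1/90
  (X=1, W=1, Y=4, Z=2) weight 1/135
  (X=1, W=2, Y=3, Z=2) weight 1/405
  (X=1, W=3, Y=2, Z=2) weight 1/405
  (X=2, W=1, Y=4, Z=2) weight 2/135
  (X=2, W=2, Y=3, Z=2) weight 2/405
  … 1 more
Group by W:
  weight(W=1) = 1/30
  weight(W=2) = 1/54
  weight(W=3) = 1/54
Total weight = 1/30 + 1/54 + 1/54 = 19/270
P(W=1 | obs) = 1/30 / 19/270 = 9/19
P(W=2 | obs) = 1/54 / 19/270 = 5/19
P(W=3 | obs) = 1/54 / 19/270 = 5/19
argmax = 1

argmax_v P(W = v | obs) = 1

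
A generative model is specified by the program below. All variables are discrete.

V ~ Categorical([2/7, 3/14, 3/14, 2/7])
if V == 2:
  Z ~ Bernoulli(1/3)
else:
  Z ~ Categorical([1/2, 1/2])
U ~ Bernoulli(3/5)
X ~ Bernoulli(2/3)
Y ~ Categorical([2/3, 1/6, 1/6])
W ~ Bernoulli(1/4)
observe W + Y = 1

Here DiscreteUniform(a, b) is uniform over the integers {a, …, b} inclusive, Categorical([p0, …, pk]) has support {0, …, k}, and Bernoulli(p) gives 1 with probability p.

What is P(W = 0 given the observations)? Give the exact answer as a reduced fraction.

Enumerate traces; 64 have nonzero weight after conditioning:
  (V=0, Z=0, U=0, X=0, Y=0, W=1) weight 1/315
  (V=0, Z=0, U=0, X=0, Y=1, W=0) weight 1/420
  (V=0, Z=0, U=0, X=1, Y=0, W=1) weight 2/315
  (V=0, Z=0, U=0, X=1, Y=1, W=0) weight 1/210
  (V=0, Z=0, U=1, X=0, Y=0, W=1) weight 1/210
  (V=0, Z=0, U=1, X=0, Y=1, W=0) weight 1/280
  (V=0, Z=0, U=1, X=1, Y=0, W=1) weight 1/105
  (V=0, Z=0, U=1, X=1, Y=1, W=0) weight 1/140
  … 56 more
Group by W:
  weight(W=0) = 1/8
  weight(W=1) = 1/6
Total weight = 1/8 + 1/6 = 7/24
P(W=0 | obs) = 1/8 / 7/24 = 3/7
P(W=1 | obs) = 1/6 / 7/24 = 4/7

P(W = 0 | obs) = 3/7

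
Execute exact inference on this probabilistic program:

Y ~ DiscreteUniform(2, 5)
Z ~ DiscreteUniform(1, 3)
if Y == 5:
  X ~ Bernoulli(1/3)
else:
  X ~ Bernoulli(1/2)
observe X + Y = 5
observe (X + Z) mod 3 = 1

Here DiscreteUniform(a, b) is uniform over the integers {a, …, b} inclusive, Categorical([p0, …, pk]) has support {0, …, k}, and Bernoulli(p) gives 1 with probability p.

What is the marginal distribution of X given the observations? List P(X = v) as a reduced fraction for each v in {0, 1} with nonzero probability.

Enumerate traces; 2 have nonzero weight after conditioning:
  (Y=4, Z=3, X=1) weight 1/24
  (Y=5, Z=1, X=0) weight 1/18
Group by X:
  weight(X=0) = 1/18
  weight(X=1) = 1/24
Total weight = 1/18 + 1/24 = 7/72
P(X=0 | obs) = 1/18 / 7/72 = 4/7
P(X=1 | obs) = 1/24 / 7/72 = 3/7

P(X=0) = 4/7, P(X=1) = 3/7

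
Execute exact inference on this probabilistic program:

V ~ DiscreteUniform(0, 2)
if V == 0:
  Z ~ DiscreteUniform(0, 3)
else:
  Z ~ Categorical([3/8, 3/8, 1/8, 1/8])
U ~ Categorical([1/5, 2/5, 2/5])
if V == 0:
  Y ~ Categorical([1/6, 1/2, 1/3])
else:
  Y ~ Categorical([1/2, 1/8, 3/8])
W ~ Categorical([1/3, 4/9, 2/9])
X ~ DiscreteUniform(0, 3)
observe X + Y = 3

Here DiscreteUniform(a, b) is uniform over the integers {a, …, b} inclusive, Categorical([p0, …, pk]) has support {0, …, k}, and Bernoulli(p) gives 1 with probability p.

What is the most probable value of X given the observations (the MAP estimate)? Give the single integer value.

argmax_v P(X = v | obs) = 3

Enumerate traces; 324 have nonzero weight after conditioning:
  (V=0, Z=0, U=0, Y=0, W=0, X=3) weight 1/4320
  (V=0, Z=0, U=0, Y=0, W=1, X=3) weight 1/3240
  (V=0, Z=0, U=0, Y=0, W=2, X=3) weight 1/6480
  (V=0, Z=0, U=0, Y=1, W=0, X=2) weight 1/1440
  (V=0, Z=0, U=0, Y=1, W=1, X=2) weight 1/1080
  (V=0, Z=0, U=0, Y=1, W=2, X=2) weight 1/2160
  (V=0, Z=0, U=0, Y=2, W=0, X=1) weight 1/2160
  (V=0, Z=0, U=0, Y=2, W=1, X=1) weight 1/1620
  … 316 more
Group by X:
  weight(X=1) = 13/144
  weight(X=2) = 1/16
  weight(X=3) = 7/72
Total weight = 13/144 + 1/16 + 7/72 = 1/4
P(X=1 | obs) = 13/144 / 1/4 = 13/36
P(X=2 | obs) = 1/16 / 1/4 = 1/4
P(X=3 | obs) = 7/72 / 1/4 = 7/18
argmax = 3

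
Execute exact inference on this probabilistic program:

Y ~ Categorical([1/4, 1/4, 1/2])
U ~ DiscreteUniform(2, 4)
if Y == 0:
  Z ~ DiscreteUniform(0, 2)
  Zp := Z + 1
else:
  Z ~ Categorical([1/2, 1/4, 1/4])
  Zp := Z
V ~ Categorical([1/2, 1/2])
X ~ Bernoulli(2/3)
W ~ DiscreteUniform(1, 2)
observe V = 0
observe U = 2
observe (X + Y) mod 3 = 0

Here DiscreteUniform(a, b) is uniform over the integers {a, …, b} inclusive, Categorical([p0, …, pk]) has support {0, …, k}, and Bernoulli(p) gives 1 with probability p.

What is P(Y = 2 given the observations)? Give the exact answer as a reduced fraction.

Enumerate traces; 12 have nonzero weight after conditioning:
  (Y=0, U=2, Z=0, V=0, X=0, W=1) weight 1/432
  (Y=0, U=2, Z=0, V=0, X=0, W=2) weight 1/432
  (Y=0, U=2, Z=1, V=0, X=0, W=1) weight 1/432
  (Y=0, U=2, Z=1, V=0, X=0, W=2) weight 1/432
  (Y=0, U=2, Z=2, V=0, X=0, W=1) weight 1/432
  (Y=0, U=2, Z=2, V=0, X=0, W=2) weight 1/432
  (Y=2, U=2, Z=0, V=0, X=1, W=1) weight 1/72
  (Y=2, U=2, Z=0, V=0, X=1, W=2) weight 1/72
  … 4 more
Group by Y:
  weight(Y=0) = 1/72
  weight(Y=2) = 1/18
Total weight = 1/72 + 1/18 = 5/72
P(Y=0 | obs) = 1/72 / 5/72 = 1/5
P(Y=2 | obs) = 1/18 / 5/72 = 4/5

P(Y = 2 | obs) = 4/5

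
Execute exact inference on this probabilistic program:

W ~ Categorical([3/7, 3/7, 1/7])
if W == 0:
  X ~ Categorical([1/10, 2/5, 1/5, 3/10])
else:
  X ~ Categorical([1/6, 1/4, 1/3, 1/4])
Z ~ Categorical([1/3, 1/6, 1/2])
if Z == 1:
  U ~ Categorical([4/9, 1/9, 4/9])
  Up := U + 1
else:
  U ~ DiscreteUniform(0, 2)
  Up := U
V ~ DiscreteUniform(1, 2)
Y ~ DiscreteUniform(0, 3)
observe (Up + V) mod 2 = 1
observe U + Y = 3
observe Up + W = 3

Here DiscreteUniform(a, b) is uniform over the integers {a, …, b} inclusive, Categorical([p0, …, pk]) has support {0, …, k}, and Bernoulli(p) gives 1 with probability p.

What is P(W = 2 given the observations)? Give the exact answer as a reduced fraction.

Enumerate traces; 28 have nonzero weight after conditioning:
  (W=0, X=0, Z=1, U=2, V=2, Y=1) weight 1/2520
  (W=0, X=1, Z=1, U=2, V=2, Y=1) weight 1/630
  (W=0, X=2, Z=1, U=2, V=2, Y=1) weight 1/1260
  (W=0, X=3, Z=1, U=2, V=2, Y=1) weight 1/840
  (W=1, X=0, Z=0, U=2, V=1, Y=1) weight 1/1008
  (W=1, X=0, Z=1, U=1, V=1, Y=2) weight 1/6048
  (W=1, X=0, Z=2, U=2, V=1, Y=1) weight 1/672
  (W=1, X=1, Z=0, U=2, V=1, Y=1) weight 1/672
  (W=2, X=0, Z=0, U=1, V=2, Y=2) weight 1/3024
  … 19 more
Group by W:
  weight(W=0) = 1/252
  weight(W=1) = 1/63
  weight(W=2) = 19/3024
Total weight = 1/252 + 1/63 + 19/3024 = 79/3024
P(W=0 | obs) = 1/252 / 79/3024 = 12/79
P(W=1 | obs) = 1/63 / 79/3024 = 48/79
P(W=2 | obs) = 19/3024 / 79/3024 = 19/79

P(W = 2 | obs) = 19/79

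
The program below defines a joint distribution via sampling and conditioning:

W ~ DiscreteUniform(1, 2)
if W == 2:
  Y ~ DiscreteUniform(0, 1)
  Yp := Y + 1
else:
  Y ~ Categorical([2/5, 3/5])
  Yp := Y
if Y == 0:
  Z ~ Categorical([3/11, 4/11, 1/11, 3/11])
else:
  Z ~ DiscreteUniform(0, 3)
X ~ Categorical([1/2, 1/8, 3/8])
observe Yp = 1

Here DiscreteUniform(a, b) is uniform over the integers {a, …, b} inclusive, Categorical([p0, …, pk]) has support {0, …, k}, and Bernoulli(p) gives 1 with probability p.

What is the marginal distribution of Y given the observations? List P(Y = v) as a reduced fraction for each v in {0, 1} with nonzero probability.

Enumerate traces; 24 have nonzero weight after conditioning:
  (W=1, Y=1, Z=0, X=0) weight 3/80
  (W=1, Y=1, Z=0, X=1) weight 3/320
  (W=1, Y=1, Z=0, X=2) weight 9/320
  (W=1, Y=1, Z=1, X=0) weight 3/80
  (W=1, Y=1, Z=1, X=1) weight 3/320
  (W=1, Y=1, Z=1, X=2) weight 9/320
  (W=1, Y=1, Z=2, X=0) weight 3/80
  (W=1, Y=1, Z=2, X=1) weight 3/320
  (W=2, Y=0, Z=0, X=0) weight 3/88
  … 15 more
Group by Y:
  weight(Y=0) = 1/4
  weight(Y=1) = 3/10
Total weight = 1/4 + 3/10 = 11/20
P(Y=0 | obs) = 1/4 / 11/20 = 5/11
P(Y=1 | obs) = 3/10 / 11/20 = 6/11

P(Y=0) = 5/11, P(Y=1) = 6/11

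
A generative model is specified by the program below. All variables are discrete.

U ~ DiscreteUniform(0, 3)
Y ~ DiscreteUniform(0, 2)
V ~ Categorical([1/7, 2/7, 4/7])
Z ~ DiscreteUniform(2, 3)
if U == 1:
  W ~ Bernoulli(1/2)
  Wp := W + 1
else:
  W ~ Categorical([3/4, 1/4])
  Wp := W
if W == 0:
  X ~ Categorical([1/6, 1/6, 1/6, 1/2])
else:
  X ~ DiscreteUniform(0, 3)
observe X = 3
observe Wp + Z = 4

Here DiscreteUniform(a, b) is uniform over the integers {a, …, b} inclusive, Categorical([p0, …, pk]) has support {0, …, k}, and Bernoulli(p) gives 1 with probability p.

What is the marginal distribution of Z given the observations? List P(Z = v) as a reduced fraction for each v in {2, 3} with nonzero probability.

P(Z=2) = 2/9, P(Z=3) = 7/9

Enumerate traces; 45 have nonzero weight after conditioning:
  (U=0, Y=0, V=0, Z=3, W=1, X=3) weight 1/2688
  (U=0, Y=0, V=1, Z=3, W=1, X=3) weight 1/1344
  (U=0, Y=0, V=2, Z=3, W=1, X=3) weight 1/672
  (U=0, Y=1, V=0, Z=3, W=1, X=3) weight 1/2688
  (U=0, Y=1, V=1, Z=3, W=1, X=3) weight 1/1344
  (U=0, Y=1, V=2, Z=3, W=1, X=3) weight 1/672
  (U=0, Y=2, V=0, Z=3, W=1, X=3) weight 1/2688
  (U=0, Y=2, V=1, Z=3, W=1, X=3) weight 1/1344
  (U=1, Y=0, V=0, Z=2, W=1, X=3) weight 1/1344
  … 36 more
Group by Z:
  weight(Z=2) = 1/64
  weight(Z=3) = 7/128
Total weight = 1/64 + 7/128 = 9/128
P(Z=2 | obs) = 1/64 / 9/128 = 2/9
P(Z=3 | obs) = 7/128 / 9/128 = 7/9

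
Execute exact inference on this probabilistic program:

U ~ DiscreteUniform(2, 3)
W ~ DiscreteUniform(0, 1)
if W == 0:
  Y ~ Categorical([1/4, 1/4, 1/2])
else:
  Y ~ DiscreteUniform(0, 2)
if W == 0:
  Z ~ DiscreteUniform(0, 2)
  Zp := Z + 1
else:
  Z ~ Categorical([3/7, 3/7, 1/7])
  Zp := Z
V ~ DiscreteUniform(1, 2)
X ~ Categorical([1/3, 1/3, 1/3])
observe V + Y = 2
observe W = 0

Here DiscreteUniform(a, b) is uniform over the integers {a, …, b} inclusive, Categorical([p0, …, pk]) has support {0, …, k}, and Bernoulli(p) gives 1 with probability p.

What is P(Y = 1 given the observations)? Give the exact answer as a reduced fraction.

P(Y = 1 | obs) = 1/2

Enumerate traces; 36 have nonzero weight after conditioning:
  (U=2, W=0, Y=0, Z=0, V=2, X=0) weight 1/288
  (U=2, W=0, Y=0, Z=0, V=2, X=1) weight 1/288
  (U=2, W=0, Y=0, Z=0, V=2, X=2) weight 1/288
  (U=2, W=0, Y=0, Z=1, V=2, X=0) weight 1/288
  (U=2, W=0, Y=0, Z=1, V=2, X=1) weight 1/288
  (U=2, W=0, Y=0, Z=1, V=2, X=2) weight 1/288
  (U=2, W=0, Y=0, Z=2, V=2, X=0) weight 1/288
  (U=2, W=0, Y=0, Z=2, V=2, X=1) weight 1/288
  (U=2, W=0, Y=1, Z=0, V=1, X=0) weight 1/288
  … 27 more
Group by Y:
  weight(Y=0) = 1/16
  weight(Y=1) = 1/16
Total weight = 1/16 + 1/16 = 1/8
P(Y=0 | obs) = 1/16 / 1/8 = 1/2
P(Y=1 | obs) = 1/16 / 1/8 = 1/2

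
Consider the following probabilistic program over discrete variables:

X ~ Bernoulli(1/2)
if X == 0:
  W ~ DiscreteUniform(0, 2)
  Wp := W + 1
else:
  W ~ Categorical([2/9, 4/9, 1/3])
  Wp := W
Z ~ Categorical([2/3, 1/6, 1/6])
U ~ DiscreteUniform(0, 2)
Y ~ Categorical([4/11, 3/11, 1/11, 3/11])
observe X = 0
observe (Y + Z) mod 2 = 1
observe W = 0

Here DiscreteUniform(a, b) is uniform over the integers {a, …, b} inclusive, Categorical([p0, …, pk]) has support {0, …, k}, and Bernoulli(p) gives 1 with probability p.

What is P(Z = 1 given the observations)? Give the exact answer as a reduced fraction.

P(Z = 1 | obs) = 1/7

Enumerate traces; 18 have nonzero weight after conditioning:
  (X=0, W=0, Z=0, U=0, Y=1) weight 1/99
  (X=0, W=0, Z=0, U=0, Y=3) weight 1/99
  (X=0, W=0, Z=0, U=1, Y=1) weight 1/99
  (X=0, W=0, Z=0, U=1, Y=3) weight 1/99
  (X=0, W=0, Z=0, U=2, Y=1) weight 1/99
  (X=0, W=0, Z=0, U=2, Y=3) weight 1/99
  (X=0, W=0, Z=1, U=0, Y=0) weight 1/297
  (X=0, W=0, Z=1, U=0, Y=2) weight 1/1188
  (X=0, W=0, Z=2, U=0, Y=1) weight 1/396
  … 9 more
Group by Z:
  weight(Z=0) = 2/33
  weight(Z=1) = 5/396
  weight(Z=2) = 1/66
Total weight = 2/33 + 5/396 + 1/66 = 35/396
P(Z=0 | obs) = 2/33 / 35/396 = 24/35
P(Z=1 | obs) = 5/396 / 35/396 = 1/7
P(Z=2 | obs) = 1/66 / 35/396 = 6/35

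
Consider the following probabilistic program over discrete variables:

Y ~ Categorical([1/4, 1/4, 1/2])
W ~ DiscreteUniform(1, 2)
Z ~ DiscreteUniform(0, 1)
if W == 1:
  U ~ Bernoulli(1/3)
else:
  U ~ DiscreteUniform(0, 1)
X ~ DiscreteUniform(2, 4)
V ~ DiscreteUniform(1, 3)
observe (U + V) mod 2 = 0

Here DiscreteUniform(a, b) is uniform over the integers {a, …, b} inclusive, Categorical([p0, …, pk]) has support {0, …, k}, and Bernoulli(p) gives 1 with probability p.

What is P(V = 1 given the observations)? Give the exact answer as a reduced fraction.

P(V = 1 | obs) = 5/17

Enumerate traces; 108 have nonzero weight after conditioning:
  (Y=0, W=1, Z=0, U=0, X=2, V=2) weight 1/216
  (Y=0, W=1, Z=0, U=0, X=3, V=2) weight 1/216
  (Y=0, W=1, Z=0, U=0, X=4, V=2) weight 1/216
  (Y=0, W=1, Z=0, U=1, X=2, V=1) weight 1/432
  (Y=0, W=1, Z=0, U=1, X=2, V=3) weight 1/432
  (Y=0, W=1, Z=0, U=1, X=3, V=1) weight 1/432
  (Y=0, W=1, Z=0, U=1, X=3, V=3) weight 1/432
  (Y=0, W=1, Z=0, U=1, X=4, V=1) weight 1/432
  … 100 more
Group by V:
  weight(V=1) = 5/36
  weight(V=2) = 7/36
  weight(V=3) = 5/36
Total weight = 5/36 + 7/36 + 5/36 = 17/36
P(V=1 | obs) = 5/36 / 17/36 = 5/17
P(V=2 | obs) = 7/36 / 17/36 = 7/17
P(V=3 | obs) = 5/36 / 17/36 = 5/17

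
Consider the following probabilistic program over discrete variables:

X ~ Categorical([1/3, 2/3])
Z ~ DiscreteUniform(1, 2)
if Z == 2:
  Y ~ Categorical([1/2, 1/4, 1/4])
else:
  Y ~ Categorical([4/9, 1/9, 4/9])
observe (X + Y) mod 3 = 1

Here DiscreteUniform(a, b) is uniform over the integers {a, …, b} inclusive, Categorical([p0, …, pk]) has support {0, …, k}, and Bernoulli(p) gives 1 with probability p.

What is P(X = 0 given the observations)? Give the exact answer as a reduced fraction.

P(X = 0 | obs) = 13/81

Enumerate traces; 4 have nonzero weight after conditioning:
  (X=0, Z=1, Y=1) weight 1/54
  (X=0, Z=2, Y=1) weight 1/24
  (X=1, Z=1, Y=0) weight 4/27
  (X=1, Z=2, Y=0) weight 1/6
Group by X:
  weight(X=0) = 13/216
  weight(X=1) = 17/54
Total weight = 13/216 + 17/54 = 3/8
P(X=0 | obs) = 13/216 / 3/8 = 13/81
P(X=1 | obs) = 17/54 / 3/8 = 68/81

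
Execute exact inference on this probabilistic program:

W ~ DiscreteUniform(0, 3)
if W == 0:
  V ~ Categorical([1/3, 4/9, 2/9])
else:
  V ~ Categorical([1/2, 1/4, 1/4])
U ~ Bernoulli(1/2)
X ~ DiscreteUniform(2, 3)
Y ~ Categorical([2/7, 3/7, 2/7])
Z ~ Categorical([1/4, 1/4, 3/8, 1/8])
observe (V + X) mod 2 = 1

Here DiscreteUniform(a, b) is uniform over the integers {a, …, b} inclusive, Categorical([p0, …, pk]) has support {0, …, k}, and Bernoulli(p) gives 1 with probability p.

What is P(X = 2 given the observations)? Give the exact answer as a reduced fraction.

P(X = 2 | obs) = 43/144

Enumerate traces; 288 have nonzero weight after conditioning:
  (W=0, V=0, U=0, X=3, Y=0, Z=0) weight 1/672
  (W=0, V=0, U=0, X=3, Y=0, Z=1) weight 1/672
  (W=0, V=0, U=0, X=3, Y=0, Z=2) weight 1/448
  (W=0, V=0, U=0, X=3, Y=0, Z=3) weight 1/1344
  (W=0, V=0, U=0, X=3, Y=1, Z=0) weight 1/448
  (W=0, V=0, U=0, X=3, Y=1, Z=1) weight 1/448
  (W=0, V=0, U=0, X=3, Y=1, Z=2) weight 3/896
  (W=0, V=0, U=0, X=3, Y=1, Z=3) weight 1/896
  (W=0, V=1, U=0, X=2, Y=0, Z=0) weight 1/504
  … 279 more
Group by X:
  weight(X=2) = 43/288
  weight(X=3) = 101/288
Total weight = 43/288 + 101/288 = 1/2
P(X=2 | obs) = 43/288 / 1/2 = 43/144
P(X=3 | obs) = 101/288 / 1/2 = 101/144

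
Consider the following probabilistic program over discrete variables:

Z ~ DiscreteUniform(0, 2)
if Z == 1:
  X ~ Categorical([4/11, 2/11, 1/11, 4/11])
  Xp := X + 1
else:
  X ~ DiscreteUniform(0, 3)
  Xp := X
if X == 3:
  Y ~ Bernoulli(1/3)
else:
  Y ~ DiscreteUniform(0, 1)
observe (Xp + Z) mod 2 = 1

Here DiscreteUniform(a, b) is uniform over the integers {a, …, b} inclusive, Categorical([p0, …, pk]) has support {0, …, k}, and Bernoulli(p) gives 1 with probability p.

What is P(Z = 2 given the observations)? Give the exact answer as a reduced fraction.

Enumerate traces; 12 have nonzero weight after conditioning:
  (Z=0, X=1, Y=0) weight 1/24
  (Z=0, X=1, Y=1) weight 1/24
  (Z=0, X=3, Y=0) weight 1/18
  (Z=0, X=3, Y=1) weight 1/36
  (Z=1, X=1, Y=0) weight 1/33
  (Z=1, X=1, Y=1) weight 1/33
  (Z=1, X=3, Y=0) weight 8/99
  (Z=1, X=3, Y=1) weight 4/99
  (Z=2, X=1, Y=0) weight 1/24
  … 3 more
Group by Z:
  weight(Z=0) = 1/6
  weight(Z=1) = 2/11
  weight(Z=2) = 1/6
Total weight = 1/6 + 2/11 + 1/6 = 17/33
P(Z=0 | obs) = 1/6 / 17/33 = 11/34
P(Z=1 | obs) = 2/11 / 17/33 = 6/17
P(Z=2 | obs) = 1/6 / 17/33 = 11/34

P(Z = 2 | obs) = 11/34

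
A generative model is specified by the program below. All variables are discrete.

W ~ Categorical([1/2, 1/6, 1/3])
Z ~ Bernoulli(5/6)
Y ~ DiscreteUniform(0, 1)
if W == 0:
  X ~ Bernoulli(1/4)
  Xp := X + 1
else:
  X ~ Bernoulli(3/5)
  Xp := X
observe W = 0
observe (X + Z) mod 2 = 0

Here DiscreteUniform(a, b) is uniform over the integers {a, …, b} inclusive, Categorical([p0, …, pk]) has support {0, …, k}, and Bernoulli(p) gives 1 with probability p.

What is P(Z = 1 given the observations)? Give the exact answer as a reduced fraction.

P(Z = 1 | obs) = 5/8

Enumerate traces; 4 have nonzero weight after conditioning:
  (W=0, Z=0, Y=0, X=0) weight 1/32
  (W=0, Z=0, Y=1, X=0) weight 1/32
  (W=0, Z=1, Y=0, X=1) weight 5/96
  (W=0, Z=1, Y=1, X=1) weight 5/96
Group by Z:
  weight(Z=0) = 1/16
  weight(Z=1) = 5/48
Total weight = 1/16 + 5/48 = 1/6
P(Z=0 | obs) = 1/16 / 1/6 = 3/8
P(Z=1 | obs) = 5/48 / 1/6 = 5/8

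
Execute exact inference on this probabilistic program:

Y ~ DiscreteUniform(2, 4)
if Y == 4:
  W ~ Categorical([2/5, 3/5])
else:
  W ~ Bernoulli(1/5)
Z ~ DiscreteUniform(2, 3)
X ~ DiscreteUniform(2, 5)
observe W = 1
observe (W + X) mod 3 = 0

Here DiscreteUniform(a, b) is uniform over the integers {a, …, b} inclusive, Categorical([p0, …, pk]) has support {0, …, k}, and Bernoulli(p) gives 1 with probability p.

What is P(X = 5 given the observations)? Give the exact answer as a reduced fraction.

P(X = 5 | obs) = 1/2

Enumerate traces; 12 have nonzero weight after conditioning:
  (Y=2, W=1, Z=2, X=2) weight 1/120
  (Y=2, W=1, Z=2, X=5) weight 1/120
  (Y=2, W=1, Z=3, X=2) weight 1/120
  (Y=2, W=1, Z=3, X=5) weight 1/120
  (Y=3, W=1, Z=2, X=2) weight 1/120
  (Y=3, W=1, Z=2, X=5) weight 1/120
  (Y=3, W=1, Z=3, X=2) weight 1/120
  (Y=3, W=1, Z=3, X=5) weight 1/120
  … 4 more
Group by X:
  weight(X=2) = 1/12
  weight(X=5) = 1/12
Total weight = 1/12 + 1/12 = 1/6
P(X=2 | obs) = 1/12 / 1/6 = 1/2
P(X=5 | obs) = 1/12 / 1/6 = 1/2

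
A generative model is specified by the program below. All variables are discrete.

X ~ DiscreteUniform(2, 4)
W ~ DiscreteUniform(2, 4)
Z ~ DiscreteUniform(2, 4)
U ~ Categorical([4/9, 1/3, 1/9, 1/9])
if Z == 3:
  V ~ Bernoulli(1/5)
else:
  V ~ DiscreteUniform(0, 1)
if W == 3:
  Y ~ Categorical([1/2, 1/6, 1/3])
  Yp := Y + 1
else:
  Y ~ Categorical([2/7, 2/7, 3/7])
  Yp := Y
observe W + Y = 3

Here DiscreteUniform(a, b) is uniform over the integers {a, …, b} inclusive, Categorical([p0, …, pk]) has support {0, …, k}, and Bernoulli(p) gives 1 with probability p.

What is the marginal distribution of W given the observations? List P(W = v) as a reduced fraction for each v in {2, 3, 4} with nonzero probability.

Enumerate traces; 144 have nonzero weight after conditioning:
  (X=2, W=2, Z=2, U=0, V=0, Y=1) weight 4/1701
  (X=2, W=2, Z=2, U=0, V=1, Y=1) weight 4/1701
  (X=2, W=2, Z=2, U=1, V=0, Y=1) weight 1/567
  (X=2, W=2, Z=2, U=1, V=1, Y=1) weight 1/567
  (X=2, W=2, Z=2, U=2, V=0, Y=1) weight 1/1701
  (X=2, W=2, Z=2, U=2, V=1, Y=1) weight 1/1701
  (X=2, W=2, Z=2, U=3, V=0, Y=1) weight 1/1701
  (X=2, W=2, Z=2, U=3, V=1, Y=1) weight 1/1701
  (X=2, W=3, Z=2, U=0, V=0, Y=0) weight 1/243
  … 135 more
Group by W:
  weight(W=2) = 2/21
  weight(W=3) = 1/6
Total weight = 2/21 + 1/6 = 11/42
P(W=2 | obs) = 2/21 / 11/42 = 4/11
P(W=3 | obs) = 1/6 / 11/42 = 7/11

P(W=2) = 4/11, P(W=3) = 7/11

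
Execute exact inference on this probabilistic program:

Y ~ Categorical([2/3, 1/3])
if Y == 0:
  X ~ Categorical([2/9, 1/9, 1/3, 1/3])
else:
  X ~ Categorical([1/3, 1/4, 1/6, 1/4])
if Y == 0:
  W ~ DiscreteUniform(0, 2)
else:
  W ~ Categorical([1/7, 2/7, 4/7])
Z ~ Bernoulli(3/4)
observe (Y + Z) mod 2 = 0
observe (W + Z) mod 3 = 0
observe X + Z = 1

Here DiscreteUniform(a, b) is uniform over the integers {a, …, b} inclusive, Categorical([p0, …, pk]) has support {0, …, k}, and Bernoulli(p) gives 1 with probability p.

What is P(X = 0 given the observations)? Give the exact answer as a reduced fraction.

P(X = 0 | obs) = 54/61

Enumerate traces; 2 have nonzero weight after conditioning:
  (Y=0, X=1, W=0, Z=0) weight 1/162
  (Y=1, X=0, W=2, Z=1) weight 1/21
Group by X:
  weight(X=0) = 1/21
  weight(X=1) = 1/162
Total weight = 1/21 + 1/162 = 61/1134
P(X=0 | obs) = 1/21 / 61/1134 = 54/61
P(X=1 | obs) = 1/162 / 61/1134 = 7/61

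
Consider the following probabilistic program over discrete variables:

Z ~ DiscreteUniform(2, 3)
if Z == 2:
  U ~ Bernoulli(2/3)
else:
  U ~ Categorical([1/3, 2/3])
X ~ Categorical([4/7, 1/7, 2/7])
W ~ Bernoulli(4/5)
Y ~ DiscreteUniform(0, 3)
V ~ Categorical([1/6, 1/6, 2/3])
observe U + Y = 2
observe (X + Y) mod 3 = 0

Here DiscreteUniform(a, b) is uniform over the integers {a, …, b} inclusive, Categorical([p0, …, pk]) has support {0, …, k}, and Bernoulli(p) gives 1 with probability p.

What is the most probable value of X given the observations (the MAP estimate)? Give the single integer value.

Enumerate traces; 24 have nonzero weight after conditioning:
  (Z=2, U=0, X=1, W=0, Y=2, V=0) weight 1/5040
  (Z=2, U=0, X=1, W=0, Y=2, V=1) weight 1/5040
  (Z=2, U=0, X=1, W=0, Y=2, V=2) weight 1/1260
  (Z=2, U=0, X=1, W=1, Y=2, V=0) weight 1/1260
  (Z=2, U=0, X=1, W=1, Y=2, V=1) weight 1/1260
  (Z=2, U=0, X=1, W=1, Y=2, V=2) weight 1/315
  (Z=2, U=1, X=2, W=0, Y=1, V=0) weight 1/1260
  (Z=2, U=1, X=2, W=0, Y=1, V=1) weight 1/1260
  … 16 more
Group by X:
  weight(X=1) = 1/84
  weight(X=2) = 1/21
Total weight = 1/84 + 1/21 = 5/84
P(X=1 | obs) = 1/84 / 5/84 = 1/5
P(X=2 | obs) = 1/21 / 5/84 = 4/5
argmax = 2

argmax_v P(X = v | obs) = 2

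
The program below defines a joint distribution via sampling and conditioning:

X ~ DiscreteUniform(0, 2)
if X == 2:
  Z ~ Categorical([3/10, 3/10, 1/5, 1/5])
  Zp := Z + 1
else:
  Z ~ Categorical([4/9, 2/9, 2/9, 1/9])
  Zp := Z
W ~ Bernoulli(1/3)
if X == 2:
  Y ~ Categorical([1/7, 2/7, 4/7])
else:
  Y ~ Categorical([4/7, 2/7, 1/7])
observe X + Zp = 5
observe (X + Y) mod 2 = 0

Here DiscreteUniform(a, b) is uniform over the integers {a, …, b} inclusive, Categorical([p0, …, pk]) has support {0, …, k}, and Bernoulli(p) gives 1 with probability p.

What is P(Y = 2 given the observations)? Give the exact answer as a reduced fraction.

Enumerate traces; 4 have nonzero weight after conditioning:
  (X=2, Z=2, W=0, Y=0) weight 2/315
  (X=2, Z=2, W=0, Y=2) weight 8/315
  (X=2, Z=2, W=1, Y=0) weight 1/315
  (X=2, Z=2, W=1, Y=2) weight 4/315
Group by Y:
  weight(Y=0) = 1/105
  weight(Y=2) = 4/105
Total weight = 1/105 + 4/105 = 1/21
P(Y=0 | obs) = 1/105 / 1/21 = 1/5
P(Y=2 | obs) = 4/105 / 1/21 = 4/5

P(Y = 2 | obs) = 4/5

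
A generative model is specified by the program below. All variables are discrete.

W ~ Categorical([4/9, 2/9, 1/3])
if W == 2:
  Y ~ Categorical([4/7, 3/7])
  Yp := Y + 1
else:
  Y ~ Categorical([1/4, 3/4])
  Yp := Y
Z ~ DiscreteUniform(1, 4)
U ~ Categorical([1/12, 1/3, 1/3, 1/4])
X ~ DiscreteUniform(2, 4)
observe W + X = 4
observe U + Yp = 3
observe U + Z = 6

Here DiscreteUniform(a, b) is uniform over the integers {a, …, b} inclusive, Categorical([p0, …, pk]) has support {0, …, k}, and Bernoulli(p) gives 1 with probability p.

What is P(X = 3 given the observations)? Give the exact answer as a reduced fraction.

P(X = 3 | obs) = 35/137

Enumerate traces; 5 have nonzero weight after conditioning:
  (W=0, Y=0, Z=3, U=3, X=4) weight 1/432
  (W=0, Y=1, Z=4, U=2, X=4) weight 1/108
  (W=1, Y=0, Z=3, U=3, X=3) weight 1/864
  (W=1, Y=1, Z=4, U=2, X=3) weight 1/216
  (W=2, Y=0, Z=4, U=2, X=2) weight 1/189
Group by X:
  weight(X=2) = 1/189
  weight(X=3) = 5/864
  weight(X=4) = 5/432
Total weight = 1/189 + 5/864 + 5/432 = 137/6048
P(X=2 | obs) = 1/189 / 137/6048 = 32/137
P(X=3 | obs) = 5/864 / 137/6048 = 35/137
P(X=4 | obs) = 5/432 / 137/6048 = 70/137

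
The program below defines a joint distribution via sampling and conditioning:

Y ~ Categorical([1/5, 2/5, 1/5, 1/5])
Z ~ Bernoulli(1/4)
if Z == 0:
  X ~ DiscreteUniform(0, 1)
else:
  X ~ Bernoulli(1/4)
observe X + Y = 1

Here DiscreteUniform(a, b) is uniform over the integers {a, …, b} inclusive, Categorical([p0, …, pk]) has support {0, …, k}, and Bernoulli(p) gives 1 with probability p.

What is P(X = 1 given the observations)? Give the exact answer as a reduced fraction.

P(X = 1 | obs) = 7/25

Enumerate traces; 4 have nonzero weight after conditioning:
  (Y=0, Z=0, X=1) weight 3/40
  (Y=0, Z=1, X=1) weight 1/80
  (Y=1, Z=0, X=0) weight 3/20
  (Y=1, Z=1, X=0) weight 3/40
Group by X:
  weight(X=0) = 9/40
  weight(X=1) = 7/80
Total weight = 9/40 + 7/80 = 5/16
P(X=0 | obs) = 9/40 / 5/16 = 18/25
P(X=1 | obs) = 7/80 / 5/16 = 7/25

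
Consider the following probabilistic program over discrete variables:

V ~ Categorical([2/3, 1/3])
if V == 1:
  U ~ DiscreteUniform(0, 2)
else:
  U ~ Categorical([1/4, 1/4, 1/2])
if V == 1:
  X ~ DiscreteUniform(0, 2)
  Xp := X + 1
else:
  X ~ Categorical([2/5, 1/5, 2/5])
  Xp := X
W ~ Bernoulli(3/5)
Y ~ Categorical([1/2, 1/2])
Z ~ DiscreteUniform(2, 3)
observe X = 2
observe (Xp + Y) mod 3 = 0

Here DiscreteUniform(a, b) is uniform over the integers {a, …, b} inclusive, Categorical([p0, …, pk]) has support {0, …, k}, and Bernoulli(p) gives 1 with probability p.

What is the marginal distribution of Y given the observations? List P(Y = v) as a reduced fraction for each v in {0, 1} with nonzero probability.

Enumerate traces; 24 have nonzero weight after conditioning:
  (V=0, U=0, X=2, W=0, Y=1, Z=2) weight 1/150
  (V=0, U=0, X=2, W=0, Y=1, Z=3) weight 1/150
  (V=0, U=0, X=2, W=1, Y=1, Z=2) weight 1/100
  (V=0, U=0, X=2, W=1, Y=1, Z=3) weight 1/100
  (V=0, U=1, X=2, W=0, Y=1, Z=2) weight 1/150
  (V=0, U=1, X=2, W=0, Y=1, Z=3) weight 1/150
  (V=0, U=1, X=2, W=1, Y=1, Z=2) weight 1/100
  (V=0, U=1, X=2, W=1, Y=1, Z=3) weight 1/100
  (V=1, U=0, X=2, W=0, Y=0, Z=2) weight 1/270
  … 15 more
Group by Y:
  weight(Y=0) = 1/18
  weight(Y=1) = 2/15
Total weight = 1/18 + 2/15 = 17/90
P(Y=0 | obs) = 1/18 / 17/90 = 5/17
P(Y=1 | obs) = 2/15 / 17/90 = 12/17

P(Y=0) = 5/17, P(Y=1) = 12/17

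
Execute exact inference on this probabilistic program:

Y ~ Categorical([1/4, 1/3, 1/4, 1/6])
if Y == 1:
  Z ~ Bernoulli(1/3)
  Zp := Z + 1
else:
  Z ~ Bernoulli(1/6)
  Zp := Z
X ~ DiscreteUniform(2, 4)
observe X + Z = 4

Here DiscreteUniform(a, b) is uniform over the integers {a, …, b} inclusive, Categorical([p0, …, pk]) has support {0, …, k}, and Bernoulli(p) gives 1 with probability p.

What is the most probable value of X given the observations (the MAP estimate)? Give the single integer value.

argmax_v P(X = v | obs) = 4

Enumerate traces; 8 have nonzero weight after conditioning:
  (Y=0, Z=0, X=4) weight 5/72
  (Y=0, Z=1, X=3) weight 1/72
  (Y=1, Z=0, X=4) weight 2/27
  (Y=1, Z=1, X=3) weight 1/27
  (Y=2, Z=0, X=4) weight 5/72
  (Y=2, Z=1, X=3) weight 1/72
  (Y=3, Z=0, X=4) weight 5/108
  (Y=3, Z=1, X=3) weight 1/108
Group by X:
  weight(X=3) = 2/27
  weight(X=4) = 7/27
Total weight = 2/27 + 7/27 = 1/3
P(X=3 | obs) = 2/27 / 1/3 = 2/9
P(X=4 | obs) = 7/27 / 1/3 = 7/9
argmax = 4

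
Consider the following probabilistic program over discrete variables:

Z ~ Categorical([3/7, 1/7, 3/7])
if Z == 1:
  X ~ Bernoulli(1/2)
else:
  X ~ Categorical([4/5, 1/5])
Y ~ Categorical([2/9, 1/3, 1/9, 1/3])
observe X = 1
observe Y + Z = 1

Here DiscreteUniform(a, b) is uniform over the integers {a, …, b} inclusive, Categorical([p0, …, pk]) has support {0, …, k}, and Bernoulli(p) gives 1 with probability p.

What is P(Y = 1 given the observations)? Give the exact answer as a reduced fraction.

Enumerate traces; 2 have nonzero weight after conditioning:
  (Z=0, X=1, Y=1) weight 1/35
  (Z=1, X=1, Y=0) weight 1/63
Group by Y:
  weight(Y=0) = 1/63
  weight(Y=1) = 1/35
Total weight = 1/63 + 1/35 = 2/45
P(Y=0 | obs) = 1/63 / 2/45 = 5/14
P(Y=1 | obs) = 1/35 / 2/45 = 9/14

P(Y = 1 | obs) = 9/14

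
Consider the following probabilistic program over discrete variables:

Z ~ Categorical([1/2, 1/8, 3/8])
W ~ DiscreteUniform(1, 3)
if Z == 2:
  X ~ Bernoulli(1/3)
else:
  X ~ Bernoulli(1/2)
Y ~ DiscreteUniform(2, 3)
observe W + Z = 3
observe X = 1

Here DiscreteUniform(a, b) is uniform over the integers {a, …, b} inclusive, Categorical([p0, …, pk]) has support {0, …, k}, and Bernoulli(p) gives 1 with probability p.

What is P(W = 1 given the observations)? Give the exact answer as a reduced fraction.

Enumerate traces; 6 have nonzero weight after conditioning:
  (Z=0, W=3, X=1, Y=2) weight 1/24
  (Z=0, W=3, X=1, Y=3) weight 1/24
  (Z=1, W=2, X=1, Y=2) weight 1/96
  (Z=1, W=2, X=1, Y=3) weight 1/96
  (Z=2, W=1, X=1, Y=2) weight 1/48
  (Z=2, W=1, X=1, Y=3) weight 1/48
Group by W:
  weight(W=1) = 1/24
  weight(W=2) = 1/48
  weight(W=3) = 1/12
Total weight = 1/24 + 1/48 + 1/12 = 7/48
P(W=1 | obs) = 1/24 / 7/48 = 2/7
P(W=2 | obs) = 1/48 / 7/48 = 1/7
P(W=3 | obs) = 1/12 / 7/48 = 4/7

P(W = 1 | obs) = 2/7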